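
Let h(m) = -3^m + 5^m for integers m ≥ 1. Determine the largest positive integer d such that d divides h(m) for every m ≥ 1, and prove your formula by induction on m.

d = 2

Computing the first values: h(1) = 2 and h(2) = 16; gcd(2, 16) = 2, so d ≤ 2.
We prove 2 | -3^m + 5^m for all m ≥ 1 by induction on m.
When m = 1: h(1) = 2 = 2·(1), so 2 | h(1).
Inductive step: suppose the statement holds for some i ≥ 1, i.e. 2 | h(i). Then
5^{i+1} − 3^{i+1} = 5·5^i − 3·3^i = 5·(5^i − 3^i) + (2)·3^i. The first term is divisible by 2 by the inductive hypothesis, and the second term (2)·3^i is divisible by 2 since 2 | 2. Hence 2 | h(i+1).
By induction, the statement is established for all m ≥ 1.
Therefore the largest such d is 2.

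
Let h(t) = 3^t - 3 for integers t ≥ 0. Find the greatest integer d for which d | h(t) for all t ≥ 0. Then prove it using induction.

Computing the first values: h(0) = -2 and h(1) = 0; gcd(-2, 0) = 2, so d ≤ 2.
We prove 2 | 3^t - 3 for all t ≥ 0 by induction on t.
When t = 0: h(0) = -2 = 2·(-1), so 2 | h(0).
Inductive step: suppose the statement holds for some r ≥ 0, i.e. 2 | h(r). Then
h(r+1) = 3^(r+1) - 3 = 3·(3^r - 3) + 6 = 3·h(r) + 6. The first term is divisible by 2 by the inductive hypothesis, and 6 is divisible by 2. Hence 2 | h(r+1).
This completes the induction.
Therefore the largest such d is 2.

d = 2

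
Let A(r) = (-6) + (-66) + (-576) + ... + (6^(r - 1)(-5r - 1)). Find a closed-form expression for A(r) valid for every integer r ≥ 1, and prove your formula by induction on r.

A(r) = -6^r·r

We claim A(r) = -6^r·r for all r ≥ 1.
For the base case r = 1: A(1) = -6, and the closed form gives -6. They agree.
Inductive step: suppose the statement holds for some j ≥ 1, so A(j) = -6^j·j.
Then A(j+1) = A(j) + (6^j(-5j - 6)) = (-6^j·j) + (6^j(-5j - 6)).
Simplifying, A(j+1) = 6^(j + 1)(-j - 1) = -6^(j+1)·(j+1),
which is the closed form with r = j+1.
By the principle of mathematical induction, the result holds for all r ≥ 1.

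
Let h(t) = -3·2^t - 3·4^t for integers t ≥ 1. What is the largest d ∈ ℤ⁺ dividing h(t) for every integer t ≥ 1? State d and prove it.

d = 6

Computing the first values: h(1) = -18 and h(2) = -60; gcd(-18, -60) = 6, so d ≤ 6.
We prove 6 | -3·2^t - 3·4^t for all t ≥ 1 by induction on t.
Base case (t = 1): h(1) = -18 = 6·(-3), so 6 | h(1).
Inductive step: assume the claim holds for t = p, i.e. 6 | h(p). Then
h(p+1) − 4·h(p) = (-3·2^(p+1) - 3·4^(p+1)) − 4·(-3·2^p - 3·4^p) = (-3)·2^p·(2 − 4) = (6)·2^p. Since 6 | h(p) by the inductive hypothesis, 6 | 4·h(p); and 6 | 6 since 6 = 6·1. Therefore 6 | h(p+1).
By induction, the statement is established for all t ≥ 1.
Therefore the largest such d is 6.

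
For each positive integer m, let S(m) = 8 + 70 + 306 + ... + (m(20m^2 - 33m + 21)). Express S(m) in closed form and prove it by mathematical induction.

S(m) = m(m + 1)(5m^2 - 6m + 5)

We claim S(m) = m(m + 1)(5m^2 - 6m + 5) for all m ≥ 1.
Base case (m = 1): S(1) = 8, and the closed form gives 8. They agree.
For the inductive step, assume it holds for an arbitrary i ≥ 1, so S(i) = i(5i^3 - i^2 - i + 5).
Then S(i+1) = S(i) + (20i^3 + 27i^2 + 15i + 8) = (i(5i^3 - i^2 - i + 5)) + (20i^3 + 27i^2 + 15i + 8).
Simplifying, S(i+1) = (i + 1)(i + 2)(5i^2 + 4i + 4) = (i+1)((i+1) + 1)(5(i+1)^2 - 6(i+1) + 5),
which is the closed form with m = i+1.
This completes the induction.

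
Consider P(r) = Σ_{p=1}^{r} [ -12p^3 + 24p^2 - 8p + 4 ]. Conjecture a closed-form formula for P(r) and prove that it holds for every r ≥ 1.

P(r) = -r(3r^3 - 2r^2 - 5r - 4)

We claim P(r) = -r(3r^3 - 2r^2 - 5r - 4) for all r ≥ 1.
Base case (r = 1): P(1) = 8, and the closed form gives 8. They agree.
Inductive step: suppose the statement holds for some p ≥ 1, so P(p) = p(-3p^3 + 2p^2 + 5p + 4).
Then P(p+1) = P(p) + (-12p^3 - 12p^2 + 4p + 8) = (p(-3p^3 + 2p^2 + 5p + 4)) + (-12p^3 - 12p^2 + 4p + 8).
Simplifying, P(p+1) = -(p + 1)(3p^3 + 7p^2 - 8) = -(p+1)(3(p+1)^3 - 2(p+1)^2 - 5(p+1) - 4),
which is the closed form with r = p+1.
This completes the induction.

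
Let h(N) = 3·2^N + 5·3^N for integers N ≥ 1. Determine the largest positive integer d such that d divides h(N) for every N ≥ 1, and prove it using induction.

d = 3

Computing the first values: h(1) = 21 and h(2) = 57; gcd(21, 57) = 3, so d ≤ 3.
We prove 3 | 3·2^N + 5·3^N for all N ≥ 1 by induction on N.
Base step (N = 1): h(1) = 21 = 3·(7), so 3 | h(1).
For the inductive step, assume it holds for an arbitrary p ≥ 1, i.e. 3 | h(p). Then
h(p+1) − 3·h(p) = (3·2^(p+1) + 5·3^(p+1)) − 3·(3·2^p + 5·3^p) = (3)·2^p·(2 − 3) = (-3)·2^p. Since 3 | h(p) by the inductive hypothesis, 3 | 3·h(p); and 3 | -3 since -3 = 3·-1. Therefore 3 | h(p+1).
Hence, by induction on N, the claim holds for every N ≥ 1.
Therefore the largest such d is 3.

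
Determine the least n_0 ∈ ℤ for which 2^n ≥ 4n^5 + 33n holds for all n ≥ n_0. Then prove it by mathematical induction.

At n = 25: 33554432 < 39063325, so the inequality fails and n_0 ≥ 26. We prove 2^n ≥ 4n^5 + 33n for all n ≥ 26.
Base step (n = 26): 2^n = 67108864 and 4n^5 + 33n = 47526362, so 67108864 ≥ 47526362.
For the inductive step, assume it holds for an arbitrary r ≥ 26, so 2^r ≥ 4r^5 + 33r.
Then 2^(r + 1) = 2·(2^r) ≥ 2·(4r^5 + 33r).
Also, for r ≥ 26 we have 2·(4r^5 + 33r) ≥ 4(r+1)^5 + 33(r+1), since 2·(4r^5 + 33r) − (4(r+1)^5 + 33(r+1)) = 4r^5 - 20r^4 - 40r^3 - 40r^2 + 13r - 37, which is nonnegative for all r ≥ 26.
Combining, 2^(r + 1) ≥ 4(r+1)^5 + 33(r+1).
By induction, the statement is established for all n ≥ 26.
Hence the smallest such n_0 is 26.

n_0 = 26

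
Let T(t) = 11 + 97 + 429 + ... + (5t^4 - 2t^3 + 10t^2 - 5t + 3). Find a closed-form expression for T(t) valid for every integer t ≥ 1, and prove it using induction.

We claim T(t) = t(t^4 + 2t^3 + 4t^2 + 2t + 2) for all t ≥ 1.
Base case (t = 1): T(1) = 11, and the closed form gives 11. They agree.
For the inductive step, assume it holds for an arbitrary p ≥ 1, so T(p) = p(p^4 + 2p^3 + 4p^2 + 2p + 2).
Then T(p+1) = T(p) + (5p^4 + 18p^3 + 34p^2 + 29p + 11) = (p(p^4 + 2p^3 + 4p^2 + 2p + 2)) + (5p^4 + 18p^3 + 34p^2 + 29p + 11).
Simplifying, T(p+1) = (p + 1)(p^4 + 6p^3 + 16p^2 + 20p + 11) = (p+1)((p+1)^4 + 2(p+1)^3 + 4(p+1)^2 + 2(p+1) + 2),
which is the closed form with t = p+1.
By induction, the statement is established for all t ≥ 1.

T(t) = t(t^4 + 2t^3 + 4t^2 + 2t + 2)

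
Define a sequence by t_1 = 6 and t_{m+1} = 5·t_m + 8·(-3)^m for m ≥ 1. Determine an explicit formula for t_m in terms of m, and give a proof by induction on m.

Computing the first terms: t_1 = 6, t_2 = 6, t_3 = 102. This suggests t_m = -(-3)^m + 3·5^(m - 1).
When m = 1: the formula gives 6 = 6 = t_1.
Suppose the result is true for m = i, so t_i = -(-3)^i + 3·5^(i - 1).
Then t_{i+1} = 5·t_i + 8·(-3)^i = 5·(-(-3)^i + 3·5^(i - 1)) + 8·(-3)^i = -(-3)^(i + 1) + 3·5^i = -(-3)^(i+1) + 3·5^((i+1) - 1),
which is the claimed formula at m = i+1.
Hence, by induction on m, the claim holds for every m ≥ 1.

t_m = -(-3)^m + 3·5^(m - 1)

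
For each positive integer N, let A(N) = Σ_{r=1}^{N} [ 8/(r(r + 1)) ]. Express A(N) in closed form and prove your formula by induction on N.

A(N) = 8N/(N + 1)

We claim A(N) = 8N/(N + 1) for all N ≥ 1.
Base step (N = 1): A(1) = 4, and the closed form gives 4. They agree.
For the inductive step, assume it holds for an arbitrary r ≥ 1, so A(r) = 8r/(r + 1).
Then A(r+1) = A(r) + (8/((r + 1)(r + 2))) = (8r/(r + 1)) + (8/((r + 1)(r + 2))).
Simplifying, A(r+1) = 8(r + 1)/(r + 2) = 8(r+1)/((r+1) + 1),
which is the closed form with N = r+1.
Hence, by induction on N, the claim holds for every N ≥ 1.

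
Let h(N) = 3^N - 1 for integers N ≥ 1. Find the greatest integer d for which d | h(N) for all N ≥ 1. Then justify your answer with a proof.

Computing the first values: h(1) = 2 and h(2) = 8; gcd(2, 8) = 2, so d ≤ 2.
We prove 2 | 3^N - 1 for all N ≥ 1 by induction on N.
When N = 1: h(1) = 2 = 2·(1), so 2 | h(1).
Suppose the result is true for N = r, i.e. 2 | h(r). Then
3^{r+1} − 1^{r+1} = 3·3^r − 1·1^r = 3·(3^r − 1^r) + (2)·1^r. The first term is divisible by 2 by the inductive hypothesis, and the second term (2)·1^r is divisible by 2 since 2 | 2. Hence 2 | h(r+1).
By induction, the statement is established for all N ≥ 1.
Therefore the largest such d is 2.

d = 2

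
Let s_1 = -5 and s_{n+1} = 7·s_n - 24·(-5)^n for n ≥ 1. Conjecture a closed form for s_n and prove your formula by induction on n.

Computing the first terms: s_1 = -5, s_2 = 85, s_3 = -5. This suggests s_n = 2(-5)^n + 5·7^(n - 1).
When n = 1: the formula gives -5 = -5 = s_1.
Inductive step: suppose the statement holds for some i ≥ 1, so s_i = 2(-5)^i + 5·7^(i - 1).
Then s_{i+1} = 7·s_i - 24·(-5)^i = 7·(2(-5)^i + 5·7^(i - 1)) - 24·(-5)^i = 2(-5)^(i + 1) + 5·7^i = 2(-5)^(i+1) + 5·7^((i+1) - 1),
which is the claimed formula at n = i+1.
By induction, the statement is established for all n ≥ 1.

s_n = 2(-5)^n + 5·7^(n - 1)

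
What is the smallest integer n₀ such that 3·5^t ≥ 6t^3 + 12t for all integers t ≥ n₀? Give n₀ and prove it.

n₀ = 2

At t = 1: 15 < 18, so the inequality fails and n₀ ≥ 2. We prove 3·5^t ≥ 6t^3 + 12t for all t ≥ 2.
For the base case t = 2: 3·5^t = 75 and 6t^3 + 12t = 72, so 75 ≥ 72.
Inductive step: suppose the statement holds for some r ≥ 2, so 3·5^r ≥ 6r^3 + 12r.
Then 3·5^(r + 1) = 5·(3·5^r) ≥ 5·(6r^3 + 12r).
Also, for r ≥ 2 we have 5·(6r^3 + 12r) ≥ 6(r+1)^3 + 12(r+1), since 5·(6r^3 + 12r) − (6(r+1)^3 + 12(r+1)) = 24r^3 - 18r^2 + 30r - 18, which is nonnegative for all r ≥ 2.
Combining, 3·5^(r + 1) ≥ 6(r+1)^3 + 12(r+1).
By induction, the statement is established for all t ≥ 2.
Hence the smallest such n₀ is 2.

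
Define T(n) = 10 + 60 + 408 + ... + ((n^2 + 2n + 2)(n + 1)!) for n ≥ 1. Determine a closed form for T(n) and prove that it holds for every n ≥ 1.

T(n) = (n + 1)(n + 2)! - 2

We claim T(n) = (n + 1)(n + 2)! - 2 for all n ≥ 1.
For the base case n = 1: T(1) = 10, and the closed form gives 10. They agree.
Inductive step: assume the claim holds for n = m, so T(m) = (m + 1)(m + 2)! - 2.
Then T(m+1) = T(m) + ((m^2 + 4m + 5)(m + 2)!) = ((m + 1)(m + 2)! - 2) + ((m^2 + 4m + 5)(m + 2)!).
Simplifying, T(m+1) = ((m+1) + 1)((m+1) + 2)! - 2,
which is the closed form with n = m+1.
By the principle of mathematical induction, the result holds for all n ≥ 1.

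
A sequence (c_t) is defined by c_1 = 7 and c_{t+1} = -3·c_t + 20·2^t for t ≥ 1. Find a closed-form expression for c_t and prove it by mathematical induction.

c_t = -(-3)^(t - 1) + 2^(t + 2)

Computing the first terms: c_1 = 7, c_2 = 19, c_3 = 23. This suggests c_t = -(-3)^(t - 1) + 2^(t + 2).
Base step (t = 1): the formula gives 7 = 7 = c_1.
Inductive step: assume the claim holds for t = j, so c_j = -(-3)^(j - 1) + 2^(j + 2).
Then c_{j+1} = -3·c_j + 20·2^j = -3·(-(-3)^(j - 1) + 2^(j + 2)) + 20·2^j = -(-3)^j + 2^(j + 3) = -(-3)^((j+1) - 1) + 2^((j+1) + 2),
which is the claimed formula at t = j+1.
Hence, by induction on t, the claim holds for every t ≥ 1.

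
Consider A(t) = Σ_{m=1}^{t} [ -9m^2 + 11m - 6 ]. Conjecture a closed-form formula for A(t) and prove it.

A(t) = -t(3t^2 - t + 2)

We claim A(t) = -t(3t^2 - t + 2) for all t ≥ 1.
When t = 1: A(1) = -4, and the closed form gives -4. They agree.
Suppose the result is true for t = m, so A(m) = m(-3m^2 + m - 2).
Then A(m+1) = A(m) + (11m - 9(m + 1)^2 + 5) = (m(-3m^2 + m - 2)) + (11m - 9(m + 1)^2 + 5).
Simplifying, A(m+1) = -(m + 1)(3m^2 + 5m + 4) = -(m+1)(3(m+1)^2 - (m+1) + 2),
which is the closed form with t = m+1.
This completes the induction.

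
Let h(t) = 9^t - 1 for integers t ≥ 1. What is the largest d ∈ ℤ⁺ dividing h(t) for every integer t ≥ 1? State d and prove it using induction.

d = 8

Computing the first values: h(1) = 8 and h(2) = 80; gcd(8, 80) = 8, so d ≤ 8.
We prove 8 | 9^t - 1 for all t ≥ 1 by induction on t.
Base step (t = 1): h(1) = 8 = 8·(1), so 8 | h(1).
Inductive step: suppose the statement holds for some p ≥ 1, i.e. 8 | h(p). Then
9^{p+1} − 1^{p+1} = 9·9^p − 1·1^p = 9·(9^p − 1^p) + (8)·1^p. The first term is divisible by 8 by the inductive hypothesis, and the second term (8)·1^p is divisible by 8 since 8 | 8. Hence 8 | h(p+1).
By induction, the statement is established for all t ≥ 1.
Therefore the largest such d is 8.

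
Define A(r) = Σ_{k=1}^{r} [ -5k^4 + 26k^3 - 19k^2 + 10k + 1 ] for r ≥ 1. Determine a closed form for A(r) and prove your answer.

We claim A(r) = -r(r^4 - 4r^3 - 5r^2 - 2r - 3) for all r ≥ 1.
Base step (r = 1): A(1) = 13, and the closed form gives 13. They agree.
For the inductive step, assume it holds for an arbitrary k ≥ 1, so A(k) = k(-k^4 + 4k^3 + 5k^2 + 2k + 3).
Then A(k+1) = A(k) + (-5k^4 + 6k^3 + 29k^2 + 30k + 13) = (k(-k^4 + 4k^3 + 5k^2 + 2k + 3)) + (-5k^4 + 6k^3 + 29k^2 + 30k + 13).
Simplifying, A(k+1) = -(k + 1)(k^4 - 11k^2 - 20k - 13) = -(k+1)((k+1)^4 - 4(k+1)^3 - 5(k+1)^2 - 2(k+1) - 3),
which is the closed form with r = k+1.
Hence, by induction on r, the claim holds for every r ≥ 1.

A(r) = -r(r^4 - 4r^3 - 5r^2 - 2r - 3)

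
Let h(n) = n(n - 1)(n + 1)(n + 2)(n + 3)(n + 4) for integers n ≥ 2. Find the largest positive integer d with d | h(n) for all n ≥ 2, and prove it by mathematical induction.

Computing the first values: h(2) = 720 and h(3) = 5040; gcd(720, 5040) = 720, so d ≤ 720.
We prove 720 | n(n - 1)(n + 1)(n + 2)(n + 3)(n + 4) for all n ≥ 2 by induction on n.
For the base case n = 2: h(2) = 720 = 720·(1), so 720 | h(2).
Inductive step: assume the claim holds for n = p, i.e. 720 | h(p). Then
h(p+1) − h(p) = p·(p+1)·(p+2)·(p+3)·(p+4)·(p+5) − (p-1)·p·(p+1)·(p+2)·(p+3)·(p+4) = p·(p+1)·(p+2)·(p+3)·(p+4)·[(p+5) − (p-1)] = 6·p·(p+1)·(p+2)·(p+3)·(p+4). The product of 5 consecutive integers is divisible by (5)! = 120, so h(p+1) − h(p) is divisible by 6·120 = 720. By the inductive hypothesis 720 | h(p), hence 720 | h(p+1).
By the principle of mathematical induction, the result holds for all n ≥ 2.
Therefore the largest such d is 720.

d = 720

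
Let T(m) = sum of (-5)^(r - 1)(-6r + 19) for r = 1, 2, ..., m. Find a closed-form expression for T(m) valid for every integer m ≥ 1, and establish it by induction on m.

We claim T(m) = (-5)^m(m - 3) + 3 for all m ≥ 1.
Base step (m = 1): T(1) = 13, and the closed form gives 13. They agree.
For the inductive step, assume it holds for an arbitrary r ≥ 1, so T(r) = (-5)^r(r - 3) + 3.
Then T(r+1) = T(r) + ((-5)^r(-6r + 13)) = ((-5)^r(r - 3) + 3) + ((-5)^r(-6r + 13)).
Simplifying, T(r+1) = -5(-5)^r·r + 10(-5)^r + 3 = (-5)^(r+1)((r+1) - 3) + 3,
which is the closed form with m = r+1.
By the principle of mathematical induction, the result holds for all m ≥ 1.

T(m) = (-5)^m(m - 3) + 3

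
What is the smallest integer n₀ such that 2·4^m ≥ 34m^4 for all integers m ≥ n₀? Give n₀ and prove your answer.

At m = 8: 131072 < 139264, so the inequality fails and n₀ ≥ 9. We prove 2·4^m ≥ 34m^4 for all m ≥ 9.
Base case (m = 9): 2·4^m = 524288 and 34m^4 = 223074, so 524288 ≥ 223074.
Suppose the result is true for m = i, so 2·4^i ≥ 34i^4.
Then 2·4^(i + 1) = 4·(2·4^i) ≥ 4·(34i^4).
Also, for i ≥ 9 we have 4·(34i^4) ≥ 34(i+1)^4, since 4 ≥ (1 + 1/i)^4 for all i ≥ 9.
Combining, 2·4^(i + 1) ≥ 34(i+1)^4.
By induction, the statement is established for all m ≥ 9.
Hence the smallest such n₀ is 9.

n₀ = 9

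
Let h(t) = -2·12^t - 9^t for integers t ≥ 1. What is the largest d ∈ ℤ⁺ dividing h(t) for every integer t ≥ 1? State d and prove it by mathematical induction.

Computing the first values: h(1) = -33 and h(2) = -369; gcd(-33, -369) = 3, so d ≤ 3.
We prove 3 | -2·12^t - 9^t for all t ≥ 1 by induction on t.
For the base case t = 1: h(1) = -33 = 3·(-11), so 3 | h(1).
Inductive step: assume the claim holds for t = m, i.e. 3 | h(m). Then
h(m+1) − 12·h(m) = (-2·12^(m+1) - 9^(m+1)) − 12·(-2·12^m - 9^m) = (-1)·9^m·(9 − 12) = (3)·9^m. Since 3 | h(m) by the inductive hypothesis, 3 | 12·h(m); and 3 | 3 since 3 = 3·1. Therefore 3 | h(m+1).
Hence, by induction on t, the claim holds for every t ≥ 1.
Therefore the largest such d is 3.

d = 3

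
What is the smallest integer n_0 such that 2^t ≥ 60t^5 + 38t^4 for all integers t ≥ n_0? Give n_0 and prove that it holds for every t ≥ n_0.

At t = 30: 1073741824 < 1488780000, so the inequality fails and n_0 ≥ 31. We prove 2^t ≥ 60t^5 + 38t^4 for all t ≥ 31.
Base step (t = 31): 2^t = 2147483648 and 60t^5 + 38t^4 = 1752842858, so 2147483648 ≥ 1752842858.
Inductive step: suppose the statement holds for some p ≥ 31, so 2^p ≥ 60p^5 + 38p^4.
Then 2^(p + 1) = 2·(2^p) ≥ 2·(60p^5 + 38p^4).
Also, for p ≥ 31 we have 2·(60p^5 + 38p^4) ≥ 60(p+1)^5 + 38(p+1)^4, since 2·(60p^5 + 38p^4) − (60(p+1)^5 + 38(p+1)^4) = 60p^5 - 262p^4 - 752p^3 - 828p^2 - 452p - 98, which is nonnegative for all p ≥ 31.
Combining, 2^(p + 1) ≥ 60(p+1)^5 + 38(p+1)^4.
By the principle of mathematical induction, the result holds for all t ≥ 31.
Hence the smallest such n_0 is 31.

n_0 = 31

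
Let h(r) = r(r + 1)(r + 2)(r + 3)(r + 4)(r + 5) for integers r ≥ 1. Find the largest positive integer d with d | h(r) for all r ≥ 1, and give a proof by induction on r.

d = 720

Computing the first values: h(1) = 720 and h(2) = 5040; gcd(720, 5040) = 720, so d ≤ 720.
We prove 720 | r(r + 1)(r + 2)(r + 3)(r + 4)(r + 5) for all r ≥ 1 by induction on r.
For the base case r = 1: h(1) = 720 = 720·(1), so 720 | h(1).
For the inductive step, assume it holds for an arbitrary k ≥ 1, i.e. 720 | h(k). Then
h(k+1) − h(k) = (k+1)·(k+2)·(k+3)·(k+4)·(k+5)·(k+6) − k·(k+1)·(k+2)·(k+3)·(k+4)·(k+5) = (k+1)·(k+2)·(k+3)·(k+4)·(k+5)·[(k+6) − k] = 6·(k+1)·(k+2)·(k+3)·(k+4)·(k+5). The product of 5 consecutive integers is divisible by (5)! = 120, so h(k+1) − h(k) is divisible by 6·120 = 720. By the inductive hypothesis 720 | h(k), hence 720 | h(k+1).
By the principle of mathematical induction, the result holds for all r ≥ 1.
Therefore the largest such d is 720.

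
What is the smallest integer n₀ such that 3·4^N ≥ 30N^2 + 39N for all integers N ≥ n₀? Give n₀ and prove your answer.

At N = 3: 192 < 387, so the inequality fails and n₀ ≥ 4. We prove 3·4^N ≥ 30N^2 + 39N for all N ≥ 4.
Base case (N = 4): 3·4^N = 768 and 30N^2 + 39N = 636, so 768 ≥ 636.
Inductive step: assume the claim holds for N = p, so 3·4^p ≥ 30p^2 + 39p.
Then 3·4^(p + 1) = 4·(3·4^p) ≥ 4·(30p^2 + 39p).
Also, for p ≥ 4 we have 4·(30p^2 + 39p) ≥ 30(p+1)^2 + 39(p+1), since 4·(30p^2 + 39p) − (30(p+1)^2 + 39(p+1)) = 90p^2 + 57p - 69, which is nonnegative for all p ≥ 4.
Combining, 3·4^(p + 1) ≥ 30(p+1)^2 + 39(p+1).
By the principle of mathematical induction, the result holds for all N ≥ 4.
Hence the smallest such n₀ is 4.

n₀ = 4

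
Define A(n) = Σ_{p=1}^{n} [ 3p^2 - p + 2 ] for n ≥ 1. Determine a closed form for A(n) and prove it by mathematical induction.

A(n) = n(n^2 + n + 2)

We claim A(n) = n(n^2 + n + 2) for all n ≥ 1.
For the base case n = 1: A(1) = 4, and the closed form gives 4. They agree.
Suppose the result is true for n = p, so A(p) = p(p^2 + p + 2).
Then A(p+1) = A(p) + (-p + 3(p + 1)^2 + 1) = (p(p^2 + p + 2)) + (-p + 3(p + 1)^2 + 1).
Simplifying, A(p+1) = (p + 1)(p^2 + 3p + 4) = (p+1)((p+1)^2 + (p+1) + 2),
which is the closed form with n = p+1.
By the principle of mathematical induction, the result holds for all n ≥ 1.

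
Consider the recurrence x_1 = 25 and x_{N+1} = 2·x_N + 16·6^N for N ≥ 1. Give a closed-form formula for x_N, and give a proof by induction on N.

x_N = 2^(N - 1) + 4·6^N

Computing the first terms: x_1 = 25, x_2 = 146, x_3 = 868. This suggests x_N = 2^(N - 1) + 4·6^N.
When N = 1: the formula gives 25 = 25 = x_1.
For the inductive step, assume it holds for an arbitrary j ≥ 1, so x_j = 2^(j - 1) + 4·6^j.
Then x_{j+1} = 2·x_j + 16·6^j = 2·(2^(j - 1) + 4·6^j) + 16·6^j = 2^j + 4·6^(j + 1) = 2^((j+1) - 1) + 4·6^(j+1),
which is the claimed formula at N = j+1.
This completes the induction.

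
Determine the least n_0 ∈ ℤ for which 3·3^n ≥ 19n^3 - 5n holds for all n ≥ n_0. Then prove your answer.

At n = 6: 2187 < 4074, so the inequality fails and n_0 ≥ 7. We prove 3·3^n ≥ 19n^3 - 5n for all n ≥ 7.
Base case (n = 7): 3·3^n = 6561 and 19n^3 - 5n = 6482, so 6561 ≥ 6482.
For the inductive step, assume it holds for an arbitrary p ≥ 7, so 3·3^p ≥ 19p^3 - 5p.
Then 3·3^(p + 1) = 3·(3·3^p) ≥ 3·(19p^3 - 5p).
Also, for p ≥ 7 we have 3·(19p^3 - 5p) ≥ 19(p+1)^3 - 5(p+1), since 3·(19p^3 - 5p) − (19(p+1)^3 - 5(p+1)) = 38p^3 - 57p^2 - 67p - 14, which is nonnegative for all p ≥ 7.
Combining, 3·3^(p + 1) ≥ 19(p+1)^3 - 5(p+1).
By the principle of mathematical induction, the result holds for all n ≥ 7.
Hence the smallest such n_0 is 7.

n_0 = 7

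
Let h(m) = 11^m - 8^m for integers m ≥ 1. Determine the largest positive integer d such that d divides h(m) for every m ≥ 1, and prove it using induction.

Computing the first values: h(1) = 3 and h(2) = 57; gcd(3, 57) = 3, so d ≤ 3.
We prove 3 | 11^m - 8^m for all m ≥ 1 by induction on m.
Base case (m = 1): h(1) = 3 = 3·(1), so 3 | h(1).
Inductive step: assume the claim holds for m = j, i.e. 3 | h(j). Then
11^{j+1} − 8^{j+1} = 11·11^j − 8·8^j = 11·(11^j − 8^j) + (3)·8^j. The first term is divisible by 3 by the inductive hypothesis, and the second term (3)·8^j is divisible by 3 since 3 | 3. Hence 3 | h(j+1).
This completes the induction.
Therefore the largest such d is 3.

d = 3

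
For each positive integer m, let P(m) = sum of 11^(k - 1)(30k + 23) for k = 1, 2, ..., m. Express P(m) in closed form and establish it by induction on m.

P(m) = 11^m(3m + 2) - 2

We claim P(m) = 11^m(3m + 2) - 2 for all m ≥ 1.
When m = 1: P(1) = 53, and the closed form gives 53. They agree.
Suppose the result is true for m = k, so P(k) = 11^k(3k + 2) - 2.
Then P(k+1) = P(k) + (11^k(30k + 53)) = (11^k(3k + 2) - 2) + (11^k(30k + 53)).
Simplifying, P(k+1) = 33·11^k·k + 55·11^k - 2 = 11^(k+1)(3(k+1) + 2) - 2,
which is the closed form with m = k+1.
Hence, by induction on m, the claim holds for every m ≥ 1.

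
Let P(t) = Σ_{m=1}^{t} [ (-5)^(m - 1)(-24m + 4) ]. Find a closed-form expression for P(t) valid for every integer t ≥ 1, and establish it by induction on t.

We claim P(t) = 4(-5)^t·t for all t ≥ 1.
For the base case t = 1: P(1) = -20, and the closed form gives -20. They agree.
Inductive step: suppose the statement holds for some m ≥ 1, so P(m) = 4(-5)^m·m.
Then P(m+1) = P(m) + ((-5)^m(-24m - 20)) = (4(-5)^m·m) + ((-5)^m(-24m - 20)).
Simplifying, P(m+1) = (-5)^(m + 1)(4m + 4) = 4(-5)^(m+1)·(m+1),
which is the closed form with t = m+1.
By induction, the statement is established for all t ≥ 1.

P(t) = 4(-5)^t·t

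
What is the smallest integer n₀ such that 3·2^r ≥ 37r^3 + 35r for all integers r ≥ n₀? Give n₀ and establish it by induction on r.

n₀ = 16

At r = 15: 98304 < 125400, so the inequality fails and n₀ ≥ 16. We prove 3·2^r ≥ 37r^3 + 35r for all r ≥ 16.
When r = 16: 3·2^r = 196608 and 37r^3 + 35r = 152112, so 196608 ≥ 152112.
For the inductive step, assume it holds for an arbitrary j ≥ 16, so 3·2^j ≥ 37j^3 + 35j.
Then 3·2^(j + 1) = 2·(3·2^j) ≥ 2·(37j^3 + 35j).
Also, for j ≥ 16 we have 2·(37j^3 + 35j) ≥ 37(j+1)^3 + 35(j+1), since 2·(37j^3 + 35j) − (37(j+1)^3 + 35(j+1)) = 37j^3 - 111j^2 - 76j - 72, which is nonnegative for all j ≥ 16.
Combining, 3·2^(j + 1) ≥ 37(j+1)^3 + 35(j+1).
This completes the induction.
Hence the smallest such n₀ is 16.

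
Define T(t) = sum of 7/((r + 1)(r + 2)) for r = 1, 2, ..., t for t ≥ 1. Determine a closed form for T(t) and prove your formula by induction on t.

We claim T(t) = 7t/(2(t + 2)) for all t ≥ 1.
For the base case t = 1: T(1) = 7/6, and the closed form gives 7/6. They agree.
For the inductive step, assume it holds for an arbitrary r ≥ 1, so T(r) = 7r/(2(r + 2)).
Then T(r+1) = T(r) + (7/((r + 2)(r + 3))) = (7r/(2(r + 2))) + (7/((r + 2)(r + 3))).
Simplifying, T(r+1) = 7(r + 1)/(2(r + 3)) = 7(r+1)/(2((r+1) + 2)),
which is the closed form with t = r+1.
By induction, the statement is established for all t ≥ 1.

T(t) = 7t/(2(t + 2))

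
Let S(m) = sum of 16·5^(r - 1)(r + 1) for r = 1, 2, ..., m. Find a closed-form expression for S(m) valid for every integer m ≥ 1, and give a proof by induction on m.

We claim S(m) = 5^m(4m + 3) - 3 for all m ≥ 1.
For the base case m = 1: S(1) = 32, and the closed form gives 32. They agree.
For the inductive step, assume it holds for an arbitrary r ≥ 1, so S(r) = 5^r(4r + 3) - 3.
Then S(r+1) = S(r) + (16·5^r(r + 2)) = (5^r(4r + 3) - 3) + (16·5^r(r + 2)).
Simplifying, S(r+1) = 20·5^r·r + 35·5^r - 3 = 5^(r+1)(4(r+1) + 3) - 3,
which is the closed form with m = r+1.
By induction, the statement is established for all m ≥ 1.

S(m) = 5^m(4m + 3) - 3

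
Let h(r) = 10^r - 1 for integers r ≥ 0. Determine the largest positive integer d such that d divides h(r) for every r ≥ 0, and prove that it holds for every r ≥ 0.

Computing the first values: h(0) = 0 and h(1) = 9; gcd(0, 9) = 9, so d ≤ 9.
We prove 9 | 10^r - 1 for all r ≥ 0 by induction on r.
When r = 0: h(0) = 0 = 9·(0), so 9 | h(0).
Inductive step: assume the claim holds for r = p, i.e. 9 | h(p). Then
h(p+1) = 10^(p+1) - 1 = 10·(10^p - 1) + 9 = 10·h(p) + 9. The first term is divisible by 9 by the inductive hypothesis, and 9 is divisible by 9. Hence 9 | h(p+1).
By the principle of mathematical induction, the result holds for all r ≥ 0.
Therefore the largest such d is 9.

d = 9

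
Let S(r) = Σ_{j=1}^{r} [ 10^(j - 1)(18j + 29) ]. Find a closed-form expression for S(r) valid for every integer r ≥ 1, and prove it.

We claim S(r) = 10^r(2r + 3) - 3 for all r ≥ 1.
Base step (r = 1): S(1) = 47, and the closed form gives 47. They agree.
Inductive step: suppose the statement holds for some j ≥ 1, so S(j) = 10^j(2j + 3) - 3.
Then S(j+1) = S(j) + (10^j(18j + 47)) = (10^j(2j + 3) - 3) + (10^j(18j + 47)).
Simplifying, S(j+1) = 20·10^j·j + 50·10^j - 3 = 10^(j+1)(2(j+1) + 3) - 3,
which is the closed form with r = j+1.
By induction, the statement is established for all r ≥ 1.

S(r) = 10^r(2r + 3) - 3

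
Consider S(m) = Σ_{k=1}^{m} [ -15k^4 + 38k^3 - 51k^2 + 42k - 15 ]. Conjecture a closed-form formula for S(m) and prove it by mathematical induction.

S(m) = -m(3m - 2)(m^3 + m - 1)

We claim S(m) = -m(3m - 2)(m^3 + m - 1) for all m ≥ 1.
Base step (m = 1): S(1) = -1, and the closed form gives -1. They agree.
Suppose the result is true for m = k, so S(k) = k(-3k^4 + 2k^3 - 3k^2 + 5k - 2).
Then S(k+1) = S(k) + (-15k^4 - 22k^3 - 27k^2 - 6k - 1) = (k(-3k^4 + 2k^3 - 3k^2 + 5k - 2)) + (-15k^4 - 22k^3 - 27k^2 - 6k - 1).
Simplifying, S(k+1) = -(k + 1)(3k + 1)(k^3 + 3k^2 + 4k + 1) = -(k+1)(3(k+1) - 2)((k+1)^3 + (k+1) - 1),
which is the closed form with m = k+1.
By the principle of mathematical induction, the result holds for all m ≥ 1.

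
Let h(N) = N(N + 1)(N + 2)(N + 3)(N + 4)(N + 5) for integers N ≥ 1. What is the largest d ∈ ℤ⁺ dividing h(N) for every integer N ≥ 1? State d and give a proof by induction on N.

d = 720

Computing the first values: h(1) = 720 and h(2) = 5040; gcd(720, 5040) = 720, so d ≤ 720.
We prove 720 | N(N + 1)(N + 2)(N + 3)(N + 4)(N + 5) for all N ≥ 1 by induction on N.
Base case (N = 1): h(1) = 720 = 720·(1), so 720 | h(1).
Suppose the result is true for N = r, i.e. 720 | h(r). Then
h(r+1) − h(r) = (r+1)·(r+2)·(r+3)·(r+4)·(r+5)·(r+6) − r·(r+1)·(r+2)·(r+3)·(r+4)·(r+5) = (r+1)·(r+2)·(r+3)·(r+4)·(r+5)·[(r+6) − r] = 6·(r+1)·(r+2)·(r+3)·(r+4)·(r+5). The product of 5 consecutive integers is divisible by (5)! = 120, so h(r+1) − h(r) is divisible by 6·120 = 720. By the inductive hypothesis 720 | h(r), hence 720 | h(r+1).
Hence, by induction on N, the claim holds for every N ≥ 1.
Therefore the largest such d is 720.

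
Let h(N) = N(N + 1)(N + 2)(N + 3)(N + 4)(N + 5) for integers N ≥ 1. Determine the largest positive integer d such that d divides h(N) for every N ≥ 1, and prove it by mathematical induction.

Computing the first values: h(1) = 720 and h(2) = 5040; gcd(720, 5040) = 720, so d ≤ 720.
We prove 720 | N(N + 1)(N + 2)(N + 3)(N + 4)(N + 5) for all N ≥ 1 by induction on N.
Base step (N = 1): h(1) = 720 = 720·(1), so 720 | h(1).
For the inductive step, assume it holds for an arbitrary j ≥ 1, i.e. 720 | h(j). Then
h(j+1) − h(j) = (j+1)·(j+2)·(j+3)·(j+4)·(j+5)·(j+6) − j·(j+1)·(j+2)·(j+3)·(j+4)·(j+5) = (j+1)·(j+2)·(j+3)·(j+4)·(j+5)·[(j+6) − j] = 6·(j+1)·(j+2)·(j+3)·(j+4)·(j+5). The product of 5 consecutive integers is divisible by (5)! = 120, so h(j+1) − h(j) is divisible by 6·120 = 720. By the inductive hypothesis 720 | h(j), hence 720 | h(j+1).
Hence, by induction on N, the claim holds for every N ≥ 1.
Therefore the largest such d is 720.

d = 720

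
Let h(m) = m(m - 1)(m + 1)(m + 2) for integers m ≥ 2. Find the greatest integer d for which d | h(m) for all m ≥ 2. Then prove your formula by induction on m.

Computing the first values: h(2) = 24 and h(3) = 120; gcd(24, 120) = 24, so d ≤ 24.
We prove 24 | m(m - 1)(m + 1)(m + 2) for all m ≥ 2 by induction on m.
Base case (m = 2): h(2) = 24 = 24·(1), so 24 | h(2).
Suppose the result is true for m = r, i.e. 24 | h(r). Then
h(r+1) − h(r) = r·(r+1)·(r+2)·(r+3) − (r-1)·r·(r+1)·(r+2) = r·(r+1)·(r+2)·[(r+3) − (r-1)] = 4·r·(r+1)·(r+2). The product of 3 consecutive integers is divisible by (3)! = 6, so h(r+1) − h(r) is divisible by 4·6 = 24. By the inductive hypothesis 24 | h(r), hence 24 | h(r+1).
Hence, by induction on m, the claim holds for every m ≥ 2.
Therefore the largest such d is 24.

d = 24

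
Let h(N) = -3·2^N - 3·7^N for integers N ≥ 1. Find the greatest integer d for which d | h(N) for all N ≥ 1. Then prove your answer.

Computing the first values: h(1) = -27 and h(2) = -159; gcd(-27, -159) = 3, so d ≤ 3.
We prove 3 | -3·2^N - 3·7^N for all N ≥ 1 by induction on N.
Base step (N = 1): h(1) = -27 = 3·(-9), so 3 | h(1).
For the inductive step, assume it holds for an arbitrary j ≥ 1, i.e. 3 | h(j). Then
h(j+1) − 7·h(j) = (-3·2^(j+1) - 3·7^(j+1)) − 7·(-3·2^j - 3·7^j) = (-3)·2^j·(2 − 7) = (15)·2^j. Since 3 | h(j) by the inductive hypothesis, 3 | 7·h(j); and 3 | 15 since 15 = 3·5. Therefore 3 | h(j+1).
By the principle of mathematical induction, the result holds for all N ≥ 1.
Therefore the largest such d is 3.

d = 3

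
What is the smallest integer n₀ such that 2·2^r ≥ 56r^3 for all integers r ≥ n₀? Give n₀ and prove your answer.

At r = 17: 262144 < 275128, so the inequality fails and n₀ ≥ 18. We prove 2·2^r ≥ 56r^3 for all r ≥ 18.
For the base case r = 18: 2·2^r = 524288 and 56r^3 = 326592, so 524288 ≥ 326592.
For the inductive step, assume it holds for an arbitrary p ≥ 18, so 2·2^p ≥ 56p^3.
Then 2·2^(p + 1) = 2·(2·2^p) ≥ 2·(56p^3).
Also, for p ≥ 18 we have 2·(56p^3) ≥ 56(p+1)^3, since 2 ≥ (1 + 1/p)^3 for all p ≥ 18.
Combining, 2·2^(p + 1) ≥ 56(p+1)^3.
By the principle of mathematical induction, the result holds for all r ≥ 18.
Hence the smallest such n₀ is 18.

n₀ = 18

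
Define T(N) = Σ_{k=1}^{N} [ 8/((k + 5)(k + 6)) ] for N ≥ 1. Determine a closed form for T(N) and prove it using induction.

T(N) = 4N/(3(N + 6))

We claim T(N) = 4N/(3(N + 6)) for all N ≥ 1.
When N = 1: T(1) = 4/21, and the closed form gives 4/21. They agree.
Inductive step: suppose the statement holds for some k ≥ 1, so T(k) = 4k/(3(k + 6)).
Then T(k+1) = T(k) + (8/((k + 6)(k + 7))) = (4k/(3(k + 6))) + (8/((k + 6)(k + 7))).
Simplifying, T(k+1) = 4(k + 1)/(3(k + 7)) = 4(k+1)/(3((k+1) + 6)),
which is the closed form with N = k+1.
By induction, the statement is established for all N ≥ 1.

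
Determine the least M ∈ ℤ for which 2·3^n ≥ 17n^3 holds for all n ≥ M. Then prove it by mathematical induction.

At n = 7: 4374 < 5831, so the inequality fails and M ≥ 8. We prove 2·3^n ≥ 17n^3 for all n ≥ 8.
Base case (n = 8): 2·3^n = 13122 and 17n^3 = 8704, so 13122 ≥ 8704.
Inductive step: suppose the statement holds for some i ≥ 8, so 2·3^i ≥ 17i^3.
Then 2·3^(i + 1) = 3·(2·3^i) ≥ 3·(17i^3).
Also, for i ≥ 8 we have 3·(17i^3) ≥ 17(i+1)^3, since 3 ≥ (1 + 1/i)^3 for all i ≥ 8.
Combining, 2·3^(i + 1) ≥ 17(i+1)^3.
Hence, by induction on n, the claim holds for every n ≥ 8.
Hence the smallest such M is 8.

M = 8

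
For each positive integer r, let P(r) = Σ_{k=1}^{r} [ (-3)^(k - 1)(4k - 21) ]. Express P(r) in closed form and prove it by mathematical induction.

P(r) = (-3)^r(-r + 5) - 5

We claim P(r) = (-3)^r(-r + 5) - 5 for all r ≥ 1.
Base step (r = 1): P(1) = -17, and the closed form gives -17. They agree.
Inductive step: suppose the statement holds for some k ≥ 1, so P(k) = (-3)^k(-k + 5) - 5.
Then P(k+1) = P(k) + ((-3)^k(4k - 17)) = ((-3)^k(-k + 5) - 5) + ((-3)^k(4k - 17)).
Simplifying, P(k+1) = 3(-3)^k·k - 12(-3)^k - 5 = (-3)^(k+1)(-(k+1) + 5) - 5,
which is the closed form with r = k+1.
Hence, by induction on r, the claim holds for every r ≥ 1.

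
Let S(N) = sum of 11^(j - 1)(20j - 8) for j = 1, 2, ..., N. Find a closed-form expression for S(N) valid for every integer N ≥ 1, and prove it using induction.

We claim S(N) = 11^N(2N - 1) + 1 for all N ≥ 1.
Base case (N = 1): S(1) = 12, and the closed form gives 12. They agree.
For the inductive step, assume it holds for an arbitrary j ≥ 1, so S(j) = 11^j(2j - 1) + 1.
Then S(j+1) = S(j) + (11^j(20j + 12)) = (11^j(2j - 1) + 1) + (11^j(20j + 12)).
Simplifying, S(j+1) = 22·11^j·j + 11·11^j + 1 = 11^(j+1)(2(j+1) - 1) + 1,
which is the closed form with N = j+1.
By induction, the statement is established for all N ≥ 1.

S(N) = 11^N(2N - 1) + 1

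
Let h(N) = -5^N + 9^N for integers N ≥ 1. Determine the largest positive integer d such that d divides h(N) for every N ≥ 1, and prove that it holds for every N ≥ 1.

d = 4

Computing the first values: h(1) = 4 and h(2) = 56; gcd(4, 56) = 4, so d ≤ 4.
We prove 4 | -5^N + 9^N for all N ≥ 1 by induction on N.
When N = 1: h(1) = 4 = 4·(1), so 4 | h(1).
Inductive step: assume the claim holds for N = j, i.e. 4 | h(j). Then
9^{j+1} − 5^{j+1} = 9·9^j − 5·5^j = 9·(9^j − 5^j) + (4)·5^j. The first term is divisible by 4 by the inductive hypothesis, and the second term (4)·5^j is divisible by 4 since 4 | 4. Hence 4 | h(j+1).
By the principle of mathematical induction, the result holds for all N ≥ 1.
Therefore the largest such d is 4.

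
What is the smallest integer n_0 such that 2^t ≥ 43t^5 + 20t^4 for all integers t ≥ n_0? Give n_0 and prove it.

At t = 29: 536870912 < 896125027, so the inequality fails and n_0 ≥ 30. We prove 2^t ≥ 43t^5 + 20t^4 for all t ≥ 30.
When t = 30: 2^t = 1073741824 and 43t^5 + 20t^4 = 1061100000, so 1073741824 ≥ 1061100000.
Inductive step: suppose the statement holds for some j ≥ 30, so 2^j ≥ 43j^5 + 20j^4.
Then 2^(j + 1) = 2·(2^j) ≥ 2·(43j^5 + 20j^4).
Also, for j ≥ 30 we have 2·(43j^5 + 20j^4) ≥ 43(j+1)^5 + 20(j+1)^4, since 2·(43j^5 + 20j^4) − (43(j+1)^5 + 20(j+1)^4) = 43j^5 - 195j^4 - 510j^3 - 550j^2 - 295j - 63, which is nonnegative for all j ≥ 30.
Combining, 2^(j + 1) ≥ 43(j+1)^5 + 20(j+1)^4.
By induction, the statement is established for all t ≥ 30.
Hence the smallest such n_0 is 30.

n_0 = 30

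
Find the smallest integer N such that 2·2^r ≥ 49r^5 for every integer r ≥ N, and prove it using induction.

N = 29

At r = 28: 536870912 < 843308032, so the inequality fails and N ≥ 29. We prove 2·2^r ≥ 49r^5 for all r ≥ 29.
Base case (r = 29): 2·2^r = 1073741824 and 49r^5 = 1005046301, so 1073741824 ≥ 1005046301.
Inductive step: suppose the statement holds for some p ≥ 29, so 2·2^p ≥ 49p^5.
Then 2·2^(p + 1) = 2·(2·2^p) ≥ 2·(49p^5).
Also, for p ≥ 29 we have 2·(49p^5) ≥ 49(p+1)^5, since 2 ≥ (1 + 1/p)^5 for all p ≥ 29.
Combining, 2·2^(p + 1) ≥ 49(p+1)^5.
This completes the induction.
Hence the smallest such N is 29.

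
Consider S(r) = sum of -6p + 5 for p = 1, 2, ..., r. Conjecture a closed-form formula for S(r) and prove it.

We claim S(r) = -r(3r - 2) for all r ≥ 1.
Base step (r = 1): S(1) = -1, and the closed form gives -1. They agree.
Suppose the result is true for r = p, so S(p) = p(-3p + 2).
Then S(p+1) = S(p) + (-6p - 1) = (p(-3p + 2)) + (-6p - 1).
Simplifying, S(p+1) = -(p + 1)(3p + 1) = -(p+1)(3(p+1) - 2),
which is the closed form with r = p+1.
Hence, by induction on r, the claim holds for every r ≥ 1.

S(r) = -r(3r - 2)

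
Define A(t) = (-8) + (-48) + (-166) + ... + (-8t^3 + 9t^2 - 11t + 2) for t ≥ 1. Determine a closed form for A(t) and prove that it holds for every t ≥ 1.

We claim A(t) = -t(2t^3 + t^2 + 3t + 2) for all t ≥ 1.
Base case (t = 1): A(1) = -8, and the closed form gives -8. They agree.
Inductive step: suppose the statement holds for some p ≥ 1, so A(p) = p(-2p^3 - p^2 - 3p - 2).
Then A(p+1) = A(p) + (-8p^3 - 15p^2 - 17p - 8) = (p(-2p^3 - p^2 - 3p - 2)) + (-8p^3 - 15p^2 - 17p - 8).
Simplifying, A(p+1) = -(p + 1)(2p^3 + 7p^2 + 11p + 8) = -(p+1)(2(p+1)^3 + (p+1)^2 + 3(p+1) + 2),
which is the closed form with t = p+1.
This completes the induction.

A(t) = -t(2t^3 + t^2 + 3t + 2)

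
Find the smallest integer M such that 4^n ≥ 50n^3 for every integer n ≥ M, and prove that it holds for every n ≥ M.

M = 8

At n = 7: 16384 < 17150, so the inequality fails and M ≥ 8. We prove 4^n ≥ 50n^3 for all n ≥ 8.
Base step (n = 8): 4^n = 65536 and 50n^3 = 25600, so 65536 ≥ 25600.
For the inductive step, assume it holds for an arbitrary i ≥ 8, so 4^i ≥ 50i^3.
Then 4^(i + 1) = 4·(4^i) ≥ 4·(50i^3).
Also, for i ≥ 8 we have 4·(50i^3) ≥ 50(i+1)^3, since 4 ≥ (1 + 1/i)^3 for all i ≥ 8.
Combining, 4^(i + 1) ≥ 50(i+1)^3.
Hence, by induction on n, the claim holds for every n ≥ 8.
Hence the smallest such M is 8.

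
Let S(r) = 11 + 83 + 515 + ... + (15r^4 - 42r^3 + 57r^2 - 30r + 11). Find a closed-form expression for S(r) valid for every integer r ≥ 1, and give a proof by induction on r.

S(r) = r(3r^4 - 3r^3 + 3r^2 + 3r + 5)

We claim S(r) = r(3r^4 - 3r^3 + 3r^2 + 3r + 5) for all r ≥ 1.
For the base case r = 1: S(1) = 11, and the closed form gives 11. They agree.
Inductive step: suppose the statement holds for some k ≥ 1, so S(k) = k(3k^4 - 3k^3 + 3k^2 + 3k + 5).
Then S(k+1) = S(k) + (15k^4 + 18k^3 + 21k^2 + 18k + 11) = (k(3k^4 - 3k^3 + 3k^2 + 3k + 5)) + (15k^4 + 18k^3 + 21k^2 + 18k + 11).
Simplifying, S(k+1) = (k + 1)(3k^4 + 9k^3 + 12k^2 + 12k + 11) = (k+1)(3(k+1)^4 - 3(k+1)^3 + 3(k+1)^2 + 3(k+1) + 5),
which is the closed form with r = k+1.
By induction, the statement is established for all r ≥ 1.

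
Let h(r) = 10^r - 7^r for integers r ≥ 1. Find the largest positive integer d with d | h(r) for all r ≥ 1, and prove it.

Computing the first values: h(1) = 3 and h(2) = 51; gcd(3, 51) = 3, so d ≤ 3.
We prove 3 | 10^r - 7^r for all r ≥ 1 by induction on r.
For the base case r = 1: h(1) = 3 = 3·(1), so 3 | h(1).
For the inductive step, assume it holds for an arbitrary i ≥ 1, i.e. 3 | h(i). Then
10^{i+1} − 7^{i+1} = 10·10^i − 7·7^i = 10·(10^i − 7^i) + (3)·7^i. The first term is divisible by 3 by the inductive hypothesis, and the second term (3)·7^i is divisible by 3 since 3 | 3. Hence 3 | h(i+1).
This completes the induction.
Therefore the largest such d is 3.

d = 3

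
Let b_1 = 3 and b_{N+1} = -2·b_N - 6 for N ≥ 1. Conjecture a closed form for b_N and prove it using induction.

b_N = 5(-2)^(N - 1) - 2

Computing the first terms: b_1 = 3, b_2 = -12, b_3 = 18. This suggests b_N = 5(-2)^(N - 1) - 2.
For the base case N = 1: the formula gives 3 = 3 = b_1.
Suppose the result is true for N = m, so b_m = 5(-2)^(m - 1) - 2.
Then b_{m+1} = -2·b_m - 6 = -2·(5(-2)^(m - 1) - 2) - 6 = 5(-2)^m - 2 = 5(-2)^((m+1) - 1) - 2,
which is the claimed formula at N = m+1.
Hence, by induction on N, the claim holds for every N ≥ 1.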